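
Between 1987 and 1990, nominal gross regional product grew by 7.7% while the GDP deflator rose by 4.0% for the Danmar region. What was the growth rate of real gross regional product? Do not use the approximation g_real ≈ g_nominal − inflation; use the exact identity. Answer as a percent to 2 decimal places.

(1 + g_nom) = (1 + g_real)(1 + π), so g_real = 1.0770 / 1.0400 − 1 = 0.03558.

3.56%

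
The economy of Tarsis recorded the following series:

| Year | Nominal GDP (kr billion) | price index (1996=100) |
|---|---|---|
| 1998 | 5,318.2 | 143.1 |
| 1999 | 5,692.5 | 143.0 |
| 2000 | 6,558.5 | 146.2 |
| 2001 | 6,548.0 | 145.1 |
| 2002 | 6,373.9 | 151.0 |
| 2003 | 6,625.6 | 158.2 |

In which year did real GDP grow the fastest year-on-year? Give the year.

1999: real = 5692.5/1.430 = 3980.77; growth vs 1998 (3716.42) = 7.11%.
2000: real = 6558.5/1.462 = 4485.98; growth vs 1999 (3980.77) = 12.69%.
2001: real = 6548.0/1.451 = 4512.75; growth vs 2000 (4485.98) = 0.60%.
2002: real = 6373.9/1.510 = 4221.13; growth vs 2001 (4512.75) = -6.46%.
2003: real = 6625.6/1.582 = 4188.12; growth vs 2002 (4221.13) = -0.78%.

2000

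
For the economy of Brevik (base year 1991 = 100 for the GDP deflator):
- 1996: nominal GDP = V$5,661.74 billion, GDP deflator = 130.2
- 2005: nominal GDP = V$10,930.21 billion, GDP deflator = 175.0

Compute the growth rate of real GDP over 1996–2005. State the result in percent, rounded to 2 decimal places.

Deflate each year: 1996 → 5661.74/1.302 = 4348.49; 2005 → 10930.21/1.750 = 6245.83.
So real GDP changed by 6245.83/4348.49 − 1 = 0.4363, i.e. 43.63%.

43.63%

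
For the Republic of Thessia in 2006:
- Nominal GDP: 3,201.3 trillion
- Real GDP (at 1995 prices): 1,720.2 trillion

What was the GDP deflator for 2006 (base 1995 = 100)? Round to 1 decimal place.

186.1

GDP deflator = (Nominal / Real) × 100 = 3201.3 / 1720.2 × 100 = 186.10.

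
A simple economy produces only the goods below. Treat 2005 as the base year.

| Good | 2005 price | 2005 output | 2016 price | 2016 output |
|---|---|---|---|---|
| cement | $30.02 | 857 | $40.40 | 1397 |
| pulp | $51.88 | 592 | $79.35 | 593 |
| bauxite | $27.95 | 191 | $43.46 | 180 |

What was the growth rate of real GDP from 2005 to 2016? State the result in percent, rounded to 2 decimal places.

25.83%

Real GDP 2005 = Nominal GDP 2005 = 30.02·857 + 51.88·592 + 27.95·191 = 61778.55.
Real GDP 2016 (at 2005 prices) = 30.02·1397 + 51.88·593 + 27.95·180 = 77733.78.
Real growth = 77733.78/61778.55 − 1 = 0.2583.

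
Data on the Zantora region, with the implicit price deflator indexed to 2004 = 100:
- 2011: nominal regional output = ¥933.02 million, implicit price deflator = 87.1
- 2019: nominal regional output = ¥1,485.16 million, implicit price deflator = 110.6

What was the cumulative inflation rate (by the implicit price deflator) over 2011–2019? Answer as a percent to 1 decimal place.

27.0%

Price-level change = 110.6 / 87.1 − 1 = 0.2698.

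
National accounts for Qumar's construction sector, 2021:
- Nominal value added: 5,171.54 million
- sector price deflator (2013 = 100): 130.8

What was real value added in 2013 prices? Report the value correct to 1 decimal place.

Real value added = Nominal / (sector price deflator/100) = 5171.54 / 1.308 = 3953.78.

3,953.8 million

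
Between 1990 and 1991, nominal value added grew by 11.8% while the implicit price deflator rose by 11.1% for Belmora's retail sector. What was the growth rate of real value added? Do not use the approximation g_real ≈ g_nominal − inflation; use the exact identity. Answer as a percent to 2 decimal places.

0.63%

(1 + g_nom) = (1 + g_real)(1 + π), so g_real = 1.1180 / 1.1110 − 1 = 0.00630.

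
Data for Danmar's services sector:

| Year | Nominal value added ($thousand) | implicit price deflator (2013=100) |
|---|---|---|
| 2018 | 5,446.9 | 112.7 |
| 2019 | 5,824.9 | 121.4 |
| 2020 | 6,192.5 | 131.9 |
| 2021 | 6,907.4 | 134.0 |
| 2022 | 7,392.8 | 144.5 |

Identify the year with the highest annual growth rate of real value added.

2019: real = 5824.9/1.214 = 4798.11; growth vs 2018 (4833.10) = -0.72%.
2020: real = 6192.5/1.319 = 4694.84; growth vs 2019 (4798.11) = -2.15%.
2021: real = 6907.4/1.340 = 5154.78; growth vs 2020 (4694.84) = 9.80%.
2022: real = 7392.8/1.445 = 5116.12; growth vs 2021 (5154.78) = -0.75%.

2021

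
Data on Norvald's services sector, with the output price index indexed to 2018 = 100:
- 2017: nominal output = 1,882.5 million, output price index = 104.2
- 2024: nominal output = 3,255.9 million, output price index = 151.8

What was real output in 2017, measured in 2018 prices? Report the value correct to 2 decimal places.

1,806.62 million

Real output = Nominal / (output price index/100) = 1882.5 / 1.042 = 1806.62.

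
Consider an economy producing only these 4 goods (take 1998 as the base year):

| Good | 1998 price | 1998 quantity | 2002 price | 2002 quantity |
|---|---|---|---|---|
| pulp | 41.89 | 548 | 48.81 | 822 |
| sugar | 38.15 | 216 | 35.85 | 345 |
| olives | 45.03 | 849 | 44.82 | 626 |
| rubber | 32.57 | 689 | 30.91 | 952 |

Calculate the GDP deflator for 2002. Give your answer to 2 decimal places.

Nominal GDP 2002 = 48.81·822 + 35.85·345 + 44.82·626 + 30.91·952 = 109973.71.
Real GDP 2002 (at 1998 prices) = 41.89·822 + 38.15·345 + 45.03·626 + 32.57·952 = 106790.75.
Deflator = Nominal/Real × 100 = 109973.71/106790.75 × 100 = 102.981.

102.98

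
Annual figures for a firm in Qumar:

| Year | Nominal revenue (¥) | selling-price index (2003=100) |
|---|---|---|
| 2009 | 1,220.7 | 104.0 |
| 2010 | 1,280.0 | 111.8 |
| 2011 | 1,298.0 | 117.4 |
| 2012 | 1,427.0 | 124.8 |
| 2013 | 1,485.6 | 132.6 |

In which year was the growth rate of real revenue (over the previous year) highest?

2012

2010: real = 1280.0/1.118 = 1144.90; growth vs 2009 (1173.75) = -2.46%.
2011: real = 1298.0/1.174 = 1105.62; growth vs 2010 (1144.90) = -3.43%.
2012: real = 1427.0/1.248 = 1143.43; growth vs 2011 (1105.62) = 3.42%.
2013: real = 1485.6/1.326 = 1120.36; growth vs 2012 (1143.43) = -2.02%.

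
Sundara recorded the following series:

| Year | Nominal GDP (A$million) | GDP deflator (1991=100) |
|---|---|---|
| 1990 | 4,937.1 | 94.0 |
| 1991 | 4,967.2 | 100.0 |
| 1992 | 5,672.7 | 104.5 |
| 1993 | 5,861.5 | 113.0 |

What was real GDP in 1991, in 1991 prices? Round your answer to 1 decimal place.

Real GDP 1991 = 4967.2 / 1.000 = 4967.20.

A$4,967.2 million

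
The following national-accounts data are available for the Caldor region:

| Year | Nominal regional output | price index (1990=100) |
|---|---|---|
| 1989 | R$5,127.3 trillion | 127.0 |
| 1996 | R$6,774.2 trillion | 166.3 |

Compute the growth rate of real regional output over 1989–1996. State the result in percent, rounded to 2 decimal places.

Deflate each year: 1989 → 5127.3/1.270 = 4037.24; 1996 → 6774.2/1.663 = 4073.48.
So real regional output changed by 4073.48/4037.24 − 1 = 0.0090, i.e. 0.90%.

0.90%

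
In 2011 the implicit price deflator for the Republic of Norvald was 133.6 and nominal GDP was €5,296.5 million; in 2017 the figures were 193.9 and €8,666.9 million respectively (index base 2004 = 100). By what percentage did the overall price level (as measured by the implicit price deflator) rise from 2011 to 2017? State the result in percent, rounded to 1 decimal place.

Price-level change = 193.9 / 133.6 − 1 = 0.4513.

45.1%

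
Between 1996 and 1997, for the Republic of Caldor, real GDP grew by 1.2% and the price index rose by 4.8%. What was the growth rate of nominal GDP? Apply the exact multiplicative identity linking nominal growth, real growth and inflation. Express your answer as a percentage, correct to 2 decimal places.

(1 + g_nom) = (1 + g_real)(1 + π) = 1.0120 × 1.0480 = 1.06058.

6.06%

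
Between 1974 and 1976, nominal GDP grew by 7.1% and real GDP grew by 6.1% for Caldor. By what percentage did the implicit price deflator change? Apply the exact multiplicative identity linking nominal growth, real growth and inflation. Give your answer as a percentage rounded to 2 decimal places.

(1 + g_nom) = (1 + g_real)(1 + π), so π = 1.0710 / 1.0610 − 1 = 0.00943.

0.94%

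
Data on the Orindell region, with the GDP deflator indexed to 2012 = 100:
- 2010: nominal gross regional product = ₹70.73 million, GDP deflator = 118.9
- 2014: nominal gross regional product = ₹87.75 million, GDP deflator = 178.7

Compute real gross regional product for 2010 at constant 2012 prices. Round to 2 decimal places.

₹59.49 million

Real gross regional product = Nominal / (GDP deflator/100) = 70.73 / 1.189 = 59.49.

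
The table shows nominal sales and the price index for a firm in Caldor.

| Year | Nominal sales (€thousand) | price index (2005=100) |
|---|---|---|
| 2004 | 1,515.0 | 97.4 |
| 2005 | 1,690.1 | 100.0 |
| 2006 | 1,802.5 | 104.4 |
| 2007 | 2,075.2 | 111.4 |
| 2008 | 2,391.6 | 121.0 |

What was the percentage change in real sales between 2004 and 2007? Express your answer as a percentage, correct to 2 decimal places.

19.76%

Real sales 2004 = 1515.0/0.974 = 1555.44.
Real sales 2007 = 2075.2/1.114 = 1862.84.
Change = 1862.84/1555.44 − 1 = 0.1976.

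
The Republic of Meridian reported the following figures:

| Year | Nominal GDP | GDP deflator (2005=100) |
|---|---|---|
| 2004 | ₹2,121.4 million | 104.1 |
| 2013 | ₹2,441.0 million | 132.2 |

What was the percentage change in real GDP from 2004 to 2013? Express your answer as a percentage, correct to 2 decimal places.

-9.39%

Deflate each year: 2004 → 2121.4/1.041 = 2037.85; 2013 → 2441.0/1.322 = 1846.44.
So real GDP changed by 1846.44/2037.85 − 1 = -0.0939, i.e. -9.39%.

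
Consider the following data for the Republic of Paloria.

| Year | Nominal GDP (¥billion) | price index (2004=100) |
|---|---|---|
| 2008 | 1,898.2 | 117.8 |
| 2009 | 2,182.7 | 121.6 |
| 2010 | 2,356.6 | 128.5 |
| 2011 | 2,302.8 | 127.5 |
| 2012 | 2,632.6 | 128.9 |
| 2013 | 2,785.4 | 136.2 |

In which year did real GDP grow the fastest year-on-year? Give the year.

2009: real = 2182.7/1.216 = 1794.98; growth vs 2008 (1611.38) = 11.39%.
2010: real = 2356.6/1.285 = 1833.93; growth vs 2009 (1794.98) = 2.17%.
2011: real = 2302.8/1.275 = 1806.12; growth vs 2010 (1833.93) = -1.52%.
2012: real = 2632.6/1.289 = 2042.36; growth vs 2011 (1806.12) = 13.08%.
2013: real = 2785.4/1.362 = 2045.08; growth vs 2012 (2042.36) = 0.13%.

2012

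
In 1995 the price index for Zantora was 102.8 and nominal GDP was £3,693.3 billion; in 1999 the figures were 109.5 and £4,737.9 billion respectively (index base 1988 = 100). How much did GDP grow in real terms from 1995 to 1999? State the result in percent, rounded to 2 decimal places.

20.43%

Deflate each year: 1995 → 3693.3/1.028 = 3592.70; 1999 → 4737.9/1.095 = 4326.85.
So real GDP changed by 4326.85/3592.70 − 1 = 0.2043, i.e. 20.43%.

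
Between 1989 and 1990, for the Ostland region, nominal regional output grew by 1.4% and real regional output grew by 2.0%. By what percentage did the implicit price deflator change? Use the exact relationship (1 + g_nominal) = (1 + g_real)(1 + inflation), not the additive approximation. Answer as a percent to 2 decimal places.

(1 + g_nom) = (1 + g_real)(1 + π), so π = 1.0140 / 1.0200 − 1 = -0.00588.

-0.59%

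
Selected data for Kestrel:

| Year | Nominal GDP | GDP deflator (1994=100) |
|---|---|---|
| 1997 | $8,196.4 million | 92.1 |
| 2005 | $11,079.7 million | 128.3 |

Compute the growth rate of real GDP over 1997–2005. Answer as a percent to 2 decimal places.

Real GDP 1997 = 8196.4 / 0.921 = 8899.46.
Real GDP 2005 = 11079.7 / 1.283 = 8635.78.
Real growth = 8635.78 / 8899.46 − 1 = -0.0296.

-2.96%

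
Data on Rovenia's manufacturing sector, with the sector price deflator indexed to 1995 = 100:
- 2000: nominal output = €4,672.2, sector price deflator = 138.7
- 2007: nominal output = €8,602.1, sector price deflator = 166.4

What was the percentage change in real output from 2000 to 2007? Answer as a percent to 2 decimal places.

Real output 2000 = 4672.2 / 1.387 = 3368.57.
Real output 2007 = 8602.1 / 1.664 = 5169.53.
Real growth = 5169.53 / 3368.57 − 1 = 0.5346.

53.46%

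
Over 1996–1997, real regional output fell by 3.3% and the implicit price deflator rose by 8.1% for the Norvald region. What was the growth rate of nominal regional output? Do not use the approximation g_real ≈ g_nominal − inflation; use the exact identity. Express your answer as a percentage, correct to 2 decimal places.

(1 + g_nom) = (1 + g_real)(1 + π) = 0.9670 × 1.0810 = 1.04533.

4.53%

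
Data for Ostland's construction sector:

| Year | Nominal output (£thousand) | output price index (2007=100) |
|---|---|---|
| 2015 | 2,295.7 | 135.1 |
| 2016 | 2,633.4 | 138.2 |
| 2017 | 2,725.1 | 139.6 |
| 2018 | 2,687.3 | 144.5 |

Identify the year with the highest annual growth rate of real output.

2016

2016: real = 2633.4/1.382 = 1905.50; growth vs 2015 (1699.26) = 12.14%.
2017: real = 2725.1/1.396 = 1952.08; growth vs 2016 (1905.50) = 2.44%.
2018: real = 2687.3/1.445 = 1859.72; growth vs 2017 (1952.08) = -4.73%.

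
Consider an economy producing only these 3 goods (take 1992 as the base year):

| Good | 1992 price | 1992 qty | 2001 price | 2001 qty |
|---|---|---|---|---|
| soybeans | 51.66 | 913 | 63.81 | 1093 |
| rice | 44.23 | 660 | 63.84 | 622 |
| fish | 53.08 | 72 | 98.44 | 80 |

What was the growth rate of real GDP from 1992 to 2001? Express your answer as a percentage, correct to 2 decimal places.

10.03%

Real GDP 1992 = Nominal GDP 1992 = 51.66·913 + 44.23·660 + 53.08·72 = 80179.14.
Real GDP 2001 (at 1992 prices) = 51.66·1093 + 44.23·622 + 53.08·80 = 88221.84.
Real growth = 88221.84/80179.14 − 1 = 0.1003.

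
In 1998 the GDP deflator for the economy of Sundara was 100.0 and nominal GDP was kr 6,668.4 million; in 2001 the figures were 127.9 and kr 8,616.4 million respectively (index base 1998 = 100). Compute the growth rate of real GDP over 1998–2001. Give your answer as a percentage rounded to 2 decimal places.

1.03%

Deflate each year: 1998 → 6668.4/1.000 = 6668.40; 2001 → 8616.4/1.279 = 6736.83.
So real GDP changed by 6736.83/6668.40 − 1 = 0.0103, i.e. 1.03%.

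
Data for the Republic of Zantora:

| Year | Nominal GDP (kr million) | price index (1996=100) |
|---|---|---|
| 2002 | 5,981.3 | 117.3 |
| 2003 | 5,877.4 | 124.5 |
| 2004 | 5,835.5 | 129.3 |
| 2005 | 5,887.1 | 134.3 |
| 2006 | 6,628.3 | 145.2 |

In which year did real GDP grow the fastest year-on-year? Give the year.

2003: real = 5877.4/1.245 = 4720.80; growth vs 2002 (5099.15) = -7.42%.
2004: real = 5835.5/1.293 = 4513.15; growth vs 2003 (4720.80) = -4.40%.
2005: real = 5887.1/1.343 = 4383.54; growth vs 2004 (4513.15) = -2.87%.
2006: real = 6628.3/1.452 = 4564.94; growth vs 2005 (4383.54) = 4.14%.

2006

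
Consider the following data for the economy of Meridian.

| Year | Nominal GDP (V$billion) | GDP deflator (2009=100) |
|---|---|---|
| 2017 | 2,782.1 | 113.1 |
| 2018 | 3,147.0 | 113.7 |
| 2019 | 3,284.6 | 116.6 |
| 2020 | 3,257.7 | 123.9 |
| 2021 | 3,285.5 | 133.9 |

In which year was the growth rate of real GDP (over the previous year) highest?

2018

2018: real = 3147.0/1.137 = 2767.81; growth vs 2017 (2459.86) = 12.52%.
2019: real = 3284.6/1.166 = 2816.98; growth vs 2018 (2767.81) = 1.78%.
2020: real = 3257.7/1.239 = 2629.30; growth vs 2019 (2816.98) = -6.66%.
2021: real = 3285.5/1.339 = 2453.70; growth vs 2020 (2629.30) = -6.68%.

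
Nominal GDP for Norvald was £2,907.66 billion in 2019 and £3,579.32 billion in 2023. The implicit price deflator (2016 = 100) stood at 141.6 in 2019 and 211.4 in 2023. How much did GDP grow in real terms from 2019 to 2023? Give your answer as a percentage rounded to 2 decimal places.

-17.55%

Real GDP 2019 = 2907.66 / 1.416 = 2053.43.
Real GDP 2023 = 3579.32 / 2.114 = 1693.15.
Real growth = 1693.15 / 2053.43 − 1 = -0.1755.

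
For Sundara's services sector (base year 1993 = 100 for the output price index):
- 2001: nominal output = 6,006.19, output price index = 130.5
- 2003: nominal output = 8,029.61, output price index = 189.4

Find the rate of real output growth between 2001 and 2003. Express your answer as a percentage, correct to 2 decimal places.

-7.89%

Real output 2001 = 6006.19 / 1.305 = 4602.44.
Real output 2003 = 8029.61 / 1.894 = 4239.50.
Real growth = 4239.50 / 4602.44 − 1 = -0.0789.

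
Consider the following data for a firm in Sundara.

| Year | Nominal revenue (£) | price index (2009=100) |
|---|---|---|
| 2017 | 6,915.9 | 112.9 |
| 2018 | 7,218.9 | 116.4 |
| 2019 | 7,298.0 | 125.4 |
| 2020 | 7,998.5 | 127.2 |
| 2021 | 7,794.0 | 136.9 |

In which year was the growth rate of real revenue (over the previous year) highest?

2018: real = 7218.9/1.164 = 6201.80; growth vs 2017 (6125.69) = 1.24%.
2019: real = 7298.0/1.254 = 5819.78; growth vs 2018 (6201.80) = -6.16%.
2020: real = 7998.5/1.272 = 6288.13; growth vs 2019 (5819.78) = 8.05%.
2021: real = 7794.0/1.369 = 5693.21; growth vs 2020 (6288.13) = -9.46%.

2020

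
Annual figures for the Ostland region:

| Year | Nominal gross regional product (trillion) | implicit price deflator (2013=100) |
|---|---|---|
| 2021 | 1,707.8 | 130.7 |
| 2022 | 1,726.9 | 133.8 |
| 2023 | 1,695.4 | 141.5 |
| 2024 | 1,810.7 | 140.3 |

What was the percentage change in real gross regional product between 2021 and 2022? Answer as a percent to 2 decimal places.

Real gross regional product 2021 = 1707.8/1.307 = 1306.66.
Real gross regional product 2022 = 1726.9/1.338 = 1290.66.
Change = 1290.66/1306.66 − 1 = -0.0122.

-1.22%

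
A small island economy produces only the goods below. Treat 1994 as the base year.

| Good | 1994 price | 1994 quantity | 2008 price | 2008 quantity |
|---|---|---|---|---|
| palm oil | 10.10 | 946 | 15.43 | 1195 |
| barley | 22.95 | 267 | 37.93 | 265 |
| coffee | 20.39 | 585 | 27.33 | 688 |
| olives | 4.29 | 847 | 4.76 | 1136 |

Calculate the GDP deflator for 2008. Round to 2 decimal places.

142.23

Nominal GDP 2008 = 15.43·1195 + 37.93·265 + 27.33·688 + 4.76·1136 = 52700.70.
Real GDP 2008 (at 1994 prices) = 10.10·1195 + 22.95·265 + 20.39·688 + 4.29·1136 = 37053.01.
Deflator = Nominal/Real × 100 = 52700.70/37053.01 × 100 = 142.231.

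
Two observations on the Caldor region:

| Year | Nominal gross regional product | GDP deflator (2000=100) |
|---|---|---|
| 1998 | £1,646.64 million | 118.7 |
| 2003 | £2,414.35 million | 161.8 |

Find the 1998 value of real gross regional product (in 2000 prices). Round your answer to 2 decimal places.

£1,387.23 million

Real gross regional product = Nominal / (GDP deflator/100) = 1646.64 / 1.187 = 1387.23.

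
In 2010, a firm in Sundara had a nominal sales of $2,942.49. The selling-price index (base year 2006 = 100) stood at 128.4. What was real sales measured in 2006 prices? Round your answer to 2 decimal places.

Real sales = Nominal / (selling-price index/100) = 2942.49 / 1.284 = 2291.66.

$2,291.66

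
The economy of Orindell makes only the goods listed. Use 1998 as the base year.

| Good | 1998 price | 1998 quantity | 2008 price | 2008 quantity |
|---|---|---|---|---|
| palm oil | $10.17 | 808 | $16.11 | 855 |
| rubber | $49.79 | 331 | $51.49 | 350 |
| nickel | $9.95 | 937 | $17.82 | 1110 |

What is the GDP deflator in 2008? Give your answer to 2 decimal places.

138.77

Nominal GDP 2008 = 16.11·855 + 51.49·350 + 17.82·1110 = 51575.75.
Real GDP 2008 (at 1998 prices) = 10.17·855 + 49.79·350 + 9.95·1110 = 37166.35.
Deflator = Nominal/Real × 100 = 51575.75/37166.35 × 100 = 138.770.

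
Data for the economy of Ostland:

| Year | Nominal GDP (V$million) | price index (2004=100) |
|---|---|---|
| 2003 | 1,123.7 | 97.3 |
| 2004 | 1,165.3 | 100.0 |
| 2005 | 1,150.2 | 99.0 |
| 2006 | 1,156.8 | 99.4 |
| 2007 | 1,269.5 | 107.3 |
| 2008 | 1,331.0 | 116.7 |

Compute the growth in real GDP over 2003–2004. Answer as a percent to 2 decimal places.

0.90%

Real GDP 2003 = 1123.7/0.973 = 1154.88.
Real GDP 2004 = 1165.3/1.000 = 1165.30.
Change = 1165.30/1154.88 − 1 = 0.0090.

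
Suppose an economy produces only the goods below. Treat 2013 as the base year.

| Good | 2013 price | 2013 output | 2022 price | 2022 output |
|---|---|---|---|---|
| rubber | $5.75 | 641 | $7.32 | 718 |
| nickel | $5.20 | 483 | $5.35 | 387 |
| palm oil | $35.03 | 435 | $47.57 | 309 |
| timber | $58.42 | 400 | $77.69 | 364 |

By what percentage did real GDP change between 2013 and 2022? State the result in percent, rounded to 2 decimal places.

Real GDP 2013 = Nominal GDP 2013 = 5.75·641 + 5.20·483 + 35.03·435 + 58.42·400 = 44803.40.
Real GDP 2022 (at 2013 prices) = 5.75·718 + 5.20·387 + 35.03·309 + 58.42·364 = 38230.05.
Real growth = 38230.05/44803.40 − 1 = -0.1467.

-14.67%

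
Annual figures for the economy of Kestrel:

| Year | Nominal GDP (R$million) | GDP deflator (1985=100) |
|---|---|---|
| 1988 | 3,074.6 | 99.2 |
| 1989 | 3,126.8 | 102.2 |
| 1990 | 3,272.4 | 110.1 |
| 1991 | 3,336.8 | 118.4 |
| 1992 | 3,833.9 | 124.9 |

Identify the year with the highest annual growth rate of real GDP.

1989: real = 3126.8/1.022 = 3059.49; growth vs 1988 (3099.40) = -1.29%.
1990: real = 3272.4/1.101 = 2972.21; growth vs 1989 (3059.49) = -2.85%.
1991: real = 3336.8/1.184 = 2818.24; growth vs 1990 (2972.21) = -5.18%.
1992: real = 3833.9/1.249 = 3069.58; growth vs 1991 (2818.24) = 8.92%.

1992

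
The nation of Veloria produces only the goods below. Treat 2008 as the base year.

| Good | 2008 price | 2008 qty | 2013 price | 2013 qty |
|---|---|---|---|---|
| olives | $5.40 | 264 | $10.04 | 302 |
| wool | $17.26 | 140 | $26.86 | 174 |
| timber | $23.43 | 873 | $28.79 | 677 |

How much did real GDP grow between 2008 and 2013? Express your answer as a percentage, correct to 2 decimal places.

Real GDP 2008 = Nominal GDP 2008 = 5.40·264 + 17.26·140 + 23.43·873 = 24296.39.
Real GDP 2013 (at 2008 prices) = 5.40·302 + 17.26·174 + 23.43·677 = 20496.15.
Real growth = 20496.15/24296.39 − 1 = -0.1564.

-15.64%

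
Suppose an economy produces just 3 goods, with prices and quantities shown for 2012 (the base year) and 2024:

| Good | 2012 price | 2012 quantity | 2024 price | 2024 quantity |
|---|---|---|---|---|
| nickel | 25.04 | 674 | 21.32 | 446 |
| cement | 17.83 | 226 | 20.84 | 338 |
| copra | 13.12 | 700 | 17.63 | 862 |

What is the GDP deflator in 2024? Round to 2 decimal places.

Nominal GDP 2024 = 21.32·446 + 20.84·338 + 17.63·862 = 31749.70.
Real GDP 2024 (at 2012 prices) = 25.04·446 + 17.83·338 + 13.12·862 = 28503.82.
Deflator = Nominal/Real × 100 = 31749.70/28503.82 × 100 = 111.388.

111.39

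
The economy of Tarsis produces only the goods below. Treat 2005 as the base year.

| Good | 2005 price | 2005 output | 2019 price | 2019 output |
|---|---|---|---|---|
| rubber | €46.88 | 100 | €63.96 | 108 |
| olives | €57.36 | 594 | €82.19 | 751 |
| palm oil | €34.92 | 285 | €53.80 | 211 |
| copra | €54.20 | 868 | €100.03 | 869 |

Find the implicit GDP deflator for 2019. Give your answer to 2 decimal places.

Nominal GDP 2019 = 63.96·108 + 82.19·751 + 53.80·211 + 100.03·869 = 166910.24.
Real GDP 2019 (at 2005 prices) = 46.88·108 + 57.36·751 + 34.92·211 + 54.20·869 = 102608.32.
Deflator = Nominal/Real × 100 = 166910.24/102608.32 × 100 = 162.667.

162.67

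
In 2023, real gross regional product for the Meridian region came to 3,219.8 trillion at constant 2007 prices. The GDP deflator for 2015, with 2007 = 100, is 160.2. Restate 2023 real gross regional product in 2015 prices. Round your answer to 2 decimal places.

Real gross regional product in 2015 prices = Real gross regional product in 2007 prices × (P_2015/P_2007) = 3219.8 × 1.602 = 5158.12.

5,158.12 trillion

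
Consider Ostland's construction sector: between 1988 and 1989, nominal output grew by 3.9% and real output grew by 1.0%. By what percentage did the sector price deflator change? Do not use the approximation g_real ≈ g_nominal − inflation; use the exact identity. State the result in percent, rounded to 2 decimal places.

2.87%

(1 + g_nom) = (1 + g_real)(1 + π), so π = 1.0390 / 1.0100 − 1 = 0.02871.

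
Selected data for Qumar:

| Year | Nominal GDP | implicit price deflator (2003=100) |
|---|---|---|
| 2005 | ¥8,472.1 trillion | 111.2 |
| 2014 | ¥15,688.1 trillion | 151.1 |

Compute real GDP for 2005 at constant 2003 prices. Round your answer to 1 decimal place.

¥7,618.8 trillion

Real GDP = Nominal / (implicit price deflator/100) = 8472.1 / 1.112 = 7618.79.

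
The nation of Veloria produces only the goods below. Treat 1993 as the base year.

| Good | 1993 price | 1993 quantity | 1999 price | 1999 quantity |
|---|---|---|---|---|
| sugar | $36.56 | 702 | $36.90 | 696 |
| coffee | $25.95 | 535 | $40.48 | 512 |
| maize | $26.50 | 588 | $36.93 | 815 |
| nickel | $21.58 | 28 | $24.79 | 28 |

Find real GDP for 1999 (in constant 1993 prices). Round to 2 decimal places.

Real GDP 1999 = Σ (p_1993 × q_1999) = 36.56·696 + 25.95·512 + 26.50·815 + 21.58·28 = 60933.90.

$60933.90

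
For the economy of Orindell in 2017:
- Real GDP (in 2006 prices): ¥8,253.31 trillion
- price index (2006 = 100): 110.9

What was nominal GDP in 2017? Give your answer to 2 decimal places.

¥9,152.92 trillion

Nominal GDP = Real × (price index/100) = 8253.31 × 1.109 = 9152.92.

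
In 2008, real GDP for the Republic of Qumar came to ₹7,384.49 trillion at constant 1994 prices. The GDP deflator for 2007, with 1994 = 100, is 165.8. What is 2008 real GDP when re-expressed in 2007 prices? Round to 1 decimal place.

Real GDP in 2007 prices = Real GDP in 1994 prices × (P_2007/P_1994) = 7384.49 × 1.658 = 12243.48.

₹12,243.5 trillion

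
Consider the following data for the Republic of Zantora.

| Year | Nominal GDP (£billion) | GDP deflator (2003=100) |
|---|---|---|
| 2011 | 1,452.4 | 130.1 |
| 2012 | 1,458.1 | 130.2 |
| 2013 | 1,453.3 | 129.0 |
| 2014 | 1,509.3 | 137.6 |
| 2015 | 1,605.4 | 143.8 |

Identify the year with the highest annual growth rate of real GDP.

2015

2012: real = 1458.1/1.302 = 1119.89; growth vs 2011 (1116.37) = 0.32%.
2013: real = 1453.3/1.290 = 1126.59; growth vs 2012 (1119.89) = 0.60%.
2014: real = 1509.3/1.376 = 1096.88; growth vs 2013 (1126.59) = -2.64%.
2015: real = 1605.4/1.438 = 1116.41; growth vs 2014 (1096.88) = 1.78%.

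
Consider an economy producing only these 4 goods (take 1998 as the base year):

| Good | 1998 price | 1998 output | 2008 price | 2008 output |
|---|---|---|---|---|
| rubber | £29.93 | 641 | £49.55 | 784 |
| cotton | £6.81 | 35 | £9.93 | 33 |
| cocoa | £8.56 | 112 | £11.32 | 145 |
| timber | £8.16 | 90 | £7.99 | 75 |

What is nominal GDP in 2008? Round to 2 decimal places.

Nominal GDP 2008 = Σ (p_2008 × q_2008) = 49.55·784 + 9.93·33 + 11.32·145 + 7.99·75 = 41415.54.

£41415.54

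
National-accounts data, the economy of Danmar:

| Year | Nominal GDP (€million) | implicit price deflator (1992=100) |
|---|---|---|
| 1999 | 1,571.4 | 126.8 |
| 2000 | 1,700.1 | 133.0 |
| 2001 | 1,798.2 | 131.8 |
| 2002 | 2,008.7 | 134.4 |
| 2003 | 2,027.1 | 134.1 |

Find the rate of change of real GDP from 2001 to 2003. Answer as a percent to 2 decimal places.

Real GDP 2001 = 1798.2/1.318 = 1364.34.
Real GDP 2003 = 2027.1/1.341 = 1511.63.
Change = 1511.63/1364.34 − 1 = 0.1080.

10.80%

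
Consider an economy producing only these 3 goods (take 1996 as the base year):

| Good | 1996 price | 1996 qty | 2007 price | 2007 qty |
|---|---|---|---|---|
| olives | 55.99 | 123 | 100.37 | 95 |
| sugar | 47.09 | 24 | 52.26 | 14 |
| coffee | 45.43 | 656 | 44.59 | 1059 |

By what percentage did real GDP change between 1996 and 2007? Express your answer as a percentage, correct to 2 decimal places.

43.02%

Real GDP 1996 = Nominal GDP 1996 = 55.99·123 + 47.09·24 + 45.43·656 = 37819.01.
Real GDP 2007 (at 1996 prices) = 55.99·95 + 47.09·14 + 45.43·1059 = 54088.68.
Real growth = 54088.68/37819.01 − 1 = 0.4302.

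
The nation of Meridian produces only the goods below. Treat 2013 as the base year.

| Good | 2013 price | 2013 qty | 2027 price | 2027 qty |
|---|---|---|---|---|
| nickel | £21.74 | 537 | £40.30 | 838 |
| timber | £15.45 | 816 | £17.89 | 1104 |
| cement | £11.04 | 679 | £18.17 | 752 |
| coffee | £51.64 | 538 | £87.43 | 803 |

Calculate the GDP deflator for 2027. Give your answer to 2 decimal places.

Nominal GDP 2027 = 40.30·838 + 17.89·1104 + 18.17·752 + 87.43·803 = 137392.09.
Real GDP 2027 (at 2013 prices) = 21.74·838 + 15.45·1104 + 11.04·752 + 51.64·803 = 85043.92.
Deflator = Nominal/Real × 100 = 137392.09/85043.92 × 100 = 161.554.

161.55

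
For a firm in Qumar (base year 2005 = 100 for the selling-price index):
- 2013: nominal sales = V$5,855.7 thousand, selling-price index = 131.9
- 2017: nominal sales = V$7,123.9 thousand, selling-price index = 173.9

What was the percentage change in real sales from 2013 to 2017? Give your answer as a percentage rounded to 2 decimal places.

Deflate each year: 2013 → 5855.7/1.319 = 4439.50; 2017 → 7123.9/1.739 = 4096.55.
So real sales changed by 4096.55/4439.50 − 1 = -0.0772, i.e. -7.72%.

-7.72%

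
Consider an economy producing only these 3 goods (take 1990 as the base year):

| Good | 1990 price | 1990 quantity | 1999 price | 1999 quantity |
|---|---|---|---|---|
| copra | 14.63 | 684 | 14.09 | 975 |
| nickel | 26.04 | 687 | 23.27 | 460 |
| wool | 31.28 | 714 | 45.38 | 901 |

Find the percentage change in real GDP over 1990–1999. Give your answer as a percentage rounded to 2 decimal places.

8.35%

Real GDP 1990 = Nominal GDP 1990 = 14.63·684 + 26.04·687 + 31.28·714 = 50230.32.
Real GDP 1999 (at 1990 prices) = 14.63·975 + 26.04·460 + 31.28·901 = 54425.93.
Real growth = 54425.93/50230.32 − 1 = 0.0835.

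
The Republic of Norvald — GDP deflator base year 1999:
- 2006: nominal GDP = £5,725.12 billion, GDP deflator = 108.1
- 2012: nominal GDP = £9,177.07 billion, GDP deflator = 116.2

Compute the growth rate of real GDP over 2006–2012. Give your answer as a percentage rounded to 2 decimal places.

Real GDP 2006 = 5725.12 / 1.081 = 5296.13.
Real GDP 2012 = 9177.07 / 1.162 = 7897.65.
Real growth = 7897.65 / 5296.13 − 1 = 0.4912.

49.12%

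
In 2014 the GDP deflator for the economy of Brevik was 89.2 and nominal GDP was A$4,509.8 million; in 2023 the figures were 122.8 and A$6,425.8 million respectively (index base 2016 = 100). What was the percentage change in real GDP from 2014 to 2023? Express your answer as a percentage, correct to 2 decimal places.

3.50%

Deflate each year: 2014 → 4509.8/0.892 = 5055.83; 2023 → 6425.8/1.228 = 5232.74.
So real GDP changed by 5232.74/5055.83 − 1 = 0.0350, i.e. 3.50%.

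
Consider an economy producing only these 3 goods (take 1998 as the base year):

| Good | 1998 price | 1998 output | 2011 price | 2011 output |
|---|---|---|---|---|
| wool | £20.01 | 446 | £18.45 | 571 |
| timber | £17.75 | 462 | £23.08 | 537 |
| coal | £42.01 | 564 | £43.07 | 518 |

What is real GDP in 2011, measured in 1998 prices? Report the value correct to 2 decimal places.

£42718.64

Real GDP 2011 = Σ (p_1998 × q_2011) = 20.01·571 + 17.75·537 + 42.01·518 = 42718.64.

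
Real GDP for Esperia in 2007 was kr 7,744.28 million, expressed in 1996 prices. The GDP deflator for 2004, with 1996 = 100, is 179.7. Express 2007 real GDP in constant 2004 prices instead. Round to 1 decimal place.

kr 13,916.5 million

Real GDP in 2004 prices = Real GDP in 1996 prices × (P_2004/P_1996) = 7744.28 × 1.797 = 13916.47.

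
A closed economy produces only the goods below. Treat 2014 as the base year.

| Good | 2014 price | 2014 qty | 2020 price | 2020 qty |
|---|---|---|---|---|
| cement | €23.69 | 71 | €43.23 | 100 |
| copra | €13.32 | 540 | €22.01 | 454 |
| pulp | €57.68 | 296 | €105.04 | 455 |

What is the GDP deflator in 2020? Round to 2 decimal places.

179.19

Nominal GDP 2020 = 43.23·100 + 22.01·454 + 105.04·455 = 62108.74.
Real GDP 2020 (at 2014 prices) = 23.69·100 + 13.32·454 + 57.68·455 = 34660.68.
Deflator = Nominal/Real × 100 = 62108.74/34660.68 × 100 = 179.191.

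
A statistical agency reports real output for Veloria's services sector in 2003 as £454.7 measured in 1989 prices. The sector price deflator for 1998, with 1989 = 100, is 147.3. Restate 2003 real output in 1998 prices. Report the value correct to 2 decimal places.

£669.77

Real output in 1998 prices = Real output in 1989 prices × (P_1998/P_1989) = 454.7 × 1.473 = 669.77.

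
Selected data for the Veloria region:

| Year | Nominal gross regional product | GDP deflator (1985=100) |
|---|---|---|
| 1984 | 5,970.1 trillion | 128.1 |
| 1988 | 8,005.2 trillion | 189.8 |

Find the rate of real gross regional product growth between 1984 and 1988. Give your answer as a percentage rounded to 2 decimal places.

-9.50%

Deflate each year: 1984 → 5970.1/1.281 = 4660.50; 1988 → 8005.2/1.898 = 4217.70.
So real gross regional product changed by 4217.70/4660.50 − 1 = -0.0950, i.e. -9.50%.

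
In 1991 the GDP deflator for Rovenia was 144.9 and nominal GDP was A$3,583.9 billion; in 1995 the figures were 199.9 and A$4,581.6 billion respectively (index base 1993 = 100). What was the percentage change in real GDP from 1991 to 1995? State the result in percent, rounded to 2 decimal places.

-7.33%

Deflate each year: 1991 → 3583.9/1.449 = 2473.36; 1995 → 4581.6/1.999 = 2291.95.
So real GDP changed by 2291.95/2473.36 − 1 = -0.0733, i.e. -7.33%.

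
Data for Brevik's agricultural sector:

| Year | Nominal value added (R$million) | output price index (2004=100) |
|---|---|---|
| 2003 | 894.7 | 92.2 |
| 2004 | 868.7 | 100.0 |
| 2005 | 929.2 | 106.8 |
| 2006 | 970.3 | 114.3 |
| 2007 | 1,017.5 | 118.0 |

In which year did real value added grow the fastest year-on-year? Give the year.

2004: real = 868.7/1.000 = 868.70; growth vs 2003 (970.39) = -10.48%.
2005: real = 929.2/1.068 = 870.04; growth vs 2004 (868.70) = 0.15%.
2006: real = 970.3/1.143 = 848.91; growth vs 2005 (870.04) = -2.43%.
2007: real = 1017.5/1.180 = 862.29; growth vs 2006 (848.91) = 1.58%.

2007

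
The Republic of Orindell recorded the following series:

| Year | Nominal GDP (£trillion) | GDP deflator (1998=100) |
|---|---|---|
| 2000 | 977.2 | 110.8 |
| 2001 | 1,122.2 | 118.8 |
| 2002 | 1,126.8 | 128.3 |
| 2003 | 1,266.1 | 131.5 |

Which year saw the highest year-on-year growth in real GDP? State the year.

2001: real = 1122.2/1.188 = 944.61; growth vs 2000 (881.95) = 7.10%.
2002: real = 1126.8/1.283 = 878.25; growth vs 2001 (944.61) = -7.03%.
2003: real = 1266.1/1.315 = 962.81; growth vs 2002 (878.25) = 9.63%.

2003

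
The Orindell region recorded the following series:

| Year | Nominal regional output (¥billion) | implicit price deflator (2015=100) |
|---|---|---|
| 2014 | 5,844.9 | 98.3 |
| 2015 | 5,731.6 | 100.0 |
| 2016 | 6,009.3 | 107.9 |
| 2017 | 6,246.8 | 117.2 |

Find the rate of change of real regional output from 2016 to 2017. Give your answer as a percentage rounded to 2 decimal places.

-4.30%

Real regional output 2016 = 6009.3/1.079 = 5569.32.
Real regional output 2017 = 6246.8/1.172 = 5330.03.
Change = 5330.03/5569.32 − 1 = -0.0430.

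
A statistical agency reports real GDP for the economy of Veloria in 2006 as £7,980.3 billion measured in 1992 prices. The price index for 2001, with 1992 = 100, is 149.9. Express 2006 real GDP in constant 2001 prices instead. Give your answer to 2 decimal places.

£11,962.47 billion

Real GDP in 2001 prices = Real GDP in 1992 prices × (P_2001/P_1992) = 7980.3 × 1.499 = 11962.47.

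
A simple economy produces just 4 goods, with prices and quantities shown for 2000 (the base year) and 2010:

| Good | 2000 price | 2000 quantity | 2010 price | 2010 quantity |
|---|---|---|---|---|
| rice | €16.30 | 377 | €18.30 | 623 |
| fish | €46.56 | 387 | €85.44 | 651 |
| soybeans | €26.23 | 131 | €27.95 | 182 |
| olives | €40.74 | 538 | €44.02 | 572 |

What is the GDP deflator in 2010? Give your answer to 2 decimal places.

141.94

Nominal GDP 2010 = 18.30·623 + 85.44·651 + 27.95·182 + 44.02·572 = 97288.68.
Real GDP 2010 (at 2000 prices) = 16.30·623 + 46.56·651 + 26.23·182 + 40.74·572 = 68542.60.
Deflator = Nominal/Real × 100 = 97288.68/68542.60 × 100 = 141.939.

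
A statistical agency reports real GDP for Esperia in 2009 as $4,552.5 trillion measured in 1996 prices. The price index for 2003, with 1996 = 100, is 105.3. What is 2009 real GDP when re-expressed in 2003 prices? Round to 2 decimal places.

$4,793.78 trillion

Real GDP in 2003 prices = Real GDP in 1996 prices × (P_2003/P_1996) = 4552.5 × 1.053 = 4793.78.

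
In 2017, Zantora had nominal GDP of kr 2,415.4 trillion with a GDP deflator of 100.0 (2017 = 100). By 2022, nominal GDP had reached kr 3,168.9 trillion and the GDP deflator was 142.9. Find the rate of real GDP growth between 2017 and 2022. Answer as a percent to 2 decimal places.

-8.19%

Deflate each year: 2017 → 2415.4/1.000 = 2415.40; 2022 → 3168.9/1.429 = 2217.56.
So real GDP changed by 2217.56/2415.40 − 1 = -0.0819, i.e. -8.19%.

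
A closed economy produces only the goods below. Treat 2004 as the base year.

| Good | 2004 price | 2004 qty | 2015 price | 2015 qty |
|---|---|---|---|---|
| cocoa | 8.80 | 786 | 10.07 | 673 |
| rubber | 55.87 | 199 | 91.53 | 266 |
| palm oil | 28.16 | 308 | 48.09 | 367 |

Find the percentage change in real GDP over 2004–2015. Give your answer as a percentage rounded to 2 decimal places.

16.51%

Real GDP 2004 = Nominal GDP 2004 = 8.80·786 + 55.87·199 + 28.16·308 = 26708.21.
Real GDP 2015 (at 2004 prices) = 8.80·673 + 55.87·266 + 28.16·367 = 31118.54.
Real growth = 31118.54/26708.21 − 1 = 0.1651.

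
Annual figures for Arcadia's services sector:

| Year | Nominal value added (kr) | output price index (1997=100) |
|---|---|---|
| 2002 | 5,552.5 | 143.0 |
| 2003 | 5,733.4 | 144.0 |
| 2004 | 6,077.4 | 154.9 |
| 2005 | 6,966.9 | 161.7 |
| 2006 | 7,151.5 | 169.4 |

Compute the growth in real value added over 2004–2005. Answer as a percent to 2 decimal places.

Real value added 2004 = 6077.4/1.549 = 3923.43.
Real value added 2005 = 6966.9/1.617 = 4308.53.
Change = 4308.53/3923.43 − 1 = 0.0982.

9.82%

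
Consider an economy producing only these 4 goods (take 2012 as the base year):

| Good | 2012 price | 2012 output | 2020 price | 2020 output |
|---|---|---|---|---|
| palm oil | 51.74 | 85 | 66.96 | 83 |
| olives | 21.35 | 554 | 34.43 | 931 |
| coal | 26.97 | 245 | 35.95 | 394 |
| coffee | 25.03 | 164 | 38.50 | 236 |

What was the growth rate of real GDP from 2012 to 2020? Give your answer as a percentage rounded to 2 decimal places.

Real GDP 2012 = Nominal GDP 2012 = 51.74·85 + 21.35·554 + 26.97·245 + 25.03·164 = 26938.37.
Real GDP 2020 (at 2012 prices) = 51.74·83 + 21.35·931 + 26.97·394 + 25.03·236 = 40704.53.
Real growth = 40704.53/26938.37 − 1 = 0.5110.

51.10%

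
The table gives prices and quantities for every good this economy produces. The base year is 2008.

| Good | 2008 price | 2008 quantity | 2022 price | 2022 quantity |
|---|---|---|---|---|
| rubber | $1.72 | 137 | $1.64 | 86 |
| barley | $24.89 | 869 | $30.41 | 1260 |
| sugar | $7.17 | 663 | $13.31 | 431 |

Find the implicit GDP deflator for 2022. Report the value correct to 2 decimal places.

Nominal GDP 2022 = 1.64·86 + 30.41·1260 + 13.31·431 = 44194.25.
Real GDP 2022 (at 2008 prices) = 1.72·86 + 24.89·1260 + 7.17·431 = 34599.59.
Deflator = Nominal/Real × 100 = 44194.25/34599.59 × 100 = 127.731.

127.73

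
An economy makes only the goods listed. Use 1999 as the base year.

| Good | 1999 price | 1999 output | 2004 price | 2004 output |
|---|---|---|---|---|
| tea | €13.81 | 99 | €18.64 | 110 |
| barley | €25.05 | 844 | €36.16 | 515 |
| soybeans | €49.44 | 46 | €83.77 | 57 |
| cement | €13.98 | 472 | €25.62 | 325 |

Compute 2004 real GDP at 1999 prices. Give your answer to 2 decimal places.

€21781.43

Real GDP 2004 = Σ (p_1999 × q_2004) = 13.81·110 + 25.05·515 + 49.44·57 + 13.98·325 = 21781.43.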